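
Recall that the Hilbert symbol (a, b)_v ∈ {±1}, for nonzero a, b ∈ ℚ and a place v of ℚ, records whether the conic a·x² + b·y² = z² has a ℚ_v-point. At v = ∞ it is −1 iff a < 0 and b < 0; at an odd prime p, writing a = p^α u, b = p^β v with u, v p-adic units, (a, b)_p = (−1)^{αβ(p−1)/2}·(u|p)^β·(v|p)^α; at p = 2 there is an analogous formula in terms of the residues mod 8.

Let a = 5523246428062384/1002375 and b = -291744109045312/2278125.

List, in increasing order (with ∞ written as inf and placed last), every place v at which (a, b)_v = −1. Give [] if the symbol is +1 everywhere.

[5, 11]

(a, b) ≡ (1045, -17765) mod (ℚ^×)²; places V = {2, 3, 5, 7, 11, 17, 19, 43, ∞}.
(a,b)_2: α=4, β=6; u≡5, v≡3 (mod 8); ε(u)ε(v)=0·1, αω(v)=4·1, βω(u)=6·1; sum ≡ 0  ⇒  +1.
(a,b)_11: α=-1, u≡10; β=1, v≡2 (mod 11); (10|11)=-1, (2|11)=-1; sign (−1)^1·-1^1·-1^-1 = -1.
(a,b)_∞: sgn(1045)=+, sgn(-17765)=−, so +1.
(a,b)_5: α=-3, u≡1; β=-5, v≡2 (mod 5); (1|5)=+1, (2|5)=-1; sign (−1)^0·+1^-5·-1^-3 = -1.
(a,b)_19: α=1, u≡17; β=1, v≡18 (mod 19); (17|19)=+1, (18|19)=-1; sign (−1)^1·+1^1·-1^1 = +1.
(a,b)_43: α=2, u≡1; β=2, v≡19 (mod 43); (1|43)=+1, (19|43)=-1; sign (−1)^0·+1^2·-1^2 = +1.
(a,b)_7: α=6, u≡4; β=4, v≡2 (mod 7); (4|7)=+1, (2|7)=+1; sign (−1)^0·+1^4·+1^6 = +1.
(a,b)_3: α=-6, u≡1; β=-6, v≡1 (mod 3); (1|3)=+1, (1|3)=+1; sign (−1)^0·+1^-6·+1^-6 = +1.
(a,b)_17: α=4, u≡1; β=3, v≡9 (mod 17); (1|17)=+1, (9|17)=+1; sign (−1)^0·+1^3·+1^4 = +1.
|Ram(1045, -17765)| = 2, even; anisotropic at {5, 11}.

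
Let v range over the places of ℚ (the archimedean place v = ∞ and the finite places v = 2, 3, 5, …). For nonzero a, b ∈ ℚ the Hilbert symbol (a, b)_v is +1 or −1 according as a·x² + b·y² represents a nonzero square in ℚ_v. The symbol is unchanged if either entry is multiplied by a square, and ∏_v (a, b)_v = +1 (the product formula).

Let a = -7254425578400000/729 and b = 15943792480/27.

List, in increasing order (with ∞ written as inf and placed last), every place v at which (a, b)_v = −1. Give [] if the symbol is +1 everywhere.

Mod squares: a ≡ -65, b ≡ 210. Check v ∈ {∞, 2, 3, 5, 7, 11, 13}.
v=7: a=7^8·(≡3), b=7^7·(≡2) mod 7; (3|7)=-1, (2|7)=+1; (−1)^{8·7·3}·(-1)^7·(+1)^8 = -1.
v=11: a=11^2·(≡4), b=11^2·(≡5) mod 11; (4|11)=+1, (5|11)=+1; (−1)^{2·2·5}·(+1)^2·(+1)^2 = +1.
v=3: a=3^-6·(≡1), b=3^-3·(≡1) mod 3; (1|3)=+1, (1|3)=+1; (−1)^{-6·-3·1}·(+1)^-3·(+1)^-6 = +1.
v=5: a=5^5·(≡3), b=5^1·(≡3) mod 5; (3|5)=-1, (3|5)=-1; (−1)^{5·1·2}·(-1)^1·(-1)^5 = +1.
v=∞: -65 < 0 and 210 > 0  ⇒  (a,b)_∞ = +1.
v=13: a=13^1·(≡6), b=13^0·(≡5) mod 13; (6|13)=-1, (5|13)=-1; (−1)^{1·0·6}·(-1)^0·(-1)^1 = -1.
v=2: v_2(a)=8, v_2(b)=5; units ≡ 7, 1 (mod 8); ε·ε+αω+βω = 1·0+8·0+5·0 ≡ 0  ⇒  (a,b)_2 = +1.
Ram(-65, 210) = {7, 13}; no ℚ_7-point on the conic.

[7, 13]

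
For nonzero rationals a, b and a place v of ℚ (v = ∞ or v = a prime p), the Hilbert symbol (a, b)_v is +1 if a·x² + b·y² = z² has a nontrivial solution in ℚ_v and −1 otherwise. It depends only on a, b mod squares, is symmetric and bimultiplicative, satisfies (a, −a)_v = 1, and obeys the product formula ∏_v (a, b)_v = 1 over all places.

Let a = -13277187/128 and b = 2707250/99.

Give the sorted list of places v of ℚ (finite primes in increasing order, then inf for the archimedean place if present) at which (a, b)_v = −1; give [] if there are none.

(a, b) ≡ (-60214, 24310) mod (ℚ^×)²; places V = {2, 3, 5, 7, 11, 13, 17, 23, ∞}.
(a,b)_23: α=1, u≡13; β=0, v≡5 (mod 23); (13|23)=+1, (5|23)=-1; sign (−1)^0·+1^0·-1^1 = -1.
(a,b)_3: α=2, u≡2; β=-2, v≡1 (mod 3); (2|3)=-1, (1|3)=+1; sign (−1)^0·-1^-2·+1^2 = +1.
(a,b)_7: α=3, u≡4; β=2, v≡6 (mod 7); (4|7)=+1, (6|7)=-1; sign (−1)^0·+1^2·-1^3 = -1.
(a,b)_13: α=0, u≡7; β=1, v≡2 (mod 13); (7|13)=-1, (2|13)=-1; sign (−1)^0·-1^1·-1^0 = -1.
(a,b)_17: α=1, u≡6; β=1, v≡2 (mod 17); (6|17)=-1, (2|17)=+1; sign (−1)^0·-1^1·+1^1 = -1.
(a,b)_11: α=1, u≡5; β=-1, v≡2 (mod 11); (5|11)=+1, (2|11)=-1; sign (−1)^1·+1^-1·-1^1 = +1.
(a,b)_5: α=0, u≡1; β=3, v≡2 (mod 5); (1|5)=+1, (2|5)=-1; sign (−1)^0·+1^3·-1^0 = +1.
(a,b)_∞: sgn(-60214)=−, sgn(24310)=+, so +1.
(a,b)_2: α=-7, β=1; u≡5, v≡3 (mod 8); ε(u)ε(v)=0·1, αω(v)=-7·1, βω(u)=1·1; sum ≡ 0  ⇒  +1.
(-60214, 24310 / ℚ) ramifies at {7, 13, 17, 23}: a division algebra.

[7, 13, 17, 23]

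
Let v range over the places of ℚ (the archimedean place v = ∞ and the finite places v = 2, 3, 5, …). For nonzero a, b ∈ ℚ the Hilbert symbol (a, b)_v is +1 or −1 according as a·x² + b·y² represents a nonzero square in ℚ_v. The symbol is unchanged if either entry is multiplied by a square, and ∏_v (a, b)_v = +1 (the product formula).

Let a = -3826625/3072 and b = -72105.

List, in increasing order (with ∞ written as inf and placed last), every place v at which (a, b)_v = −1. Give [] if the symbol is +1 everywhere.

(a, b) ≡ (-3795, -72105) mod (ℚ^×)²; places V = {2, 3, 5, 11, 19, 23, ∞}.
(a,b)_5: α=3, u≡1; β=1, v≡4 (mod 5); (1|5)=+1, (4|5)=+1; sign (−1)^0·+1^1·+1^3 = +1.
(a,b)_∞: sgn(-3795)=−, sgn(-72105)=−, so -1.
(a,b)_23: α=1, u≡20; β=1, v≡16 (mod 23); (20|23)=-1, (16|23)=+1; sign (−1)^1·-1^1·+1^1 = +1.
(a,b)_3: α=-1, u≡1; β=1, v≡1 (mod 3); (1|3)=+1, (1|3)=+1; sign (−1)^1·+1^1·+1^-1 = -1.
(a,b)_2: α=-10, β=0; u≡5, v≡7 (mod 8); ε(u)ε(v)=0·1, αω(v)=-10·0, βω(u)=0·1; sum ≡ 0  ⇒  +1.
(a,b)_11: α=3, u≡6; β=1, v≡1 (mod 11); (6|11)=-1, (1|11)=+1; sign (−1)^1·-1^1·+1^3 = +1.
(a,b)_19: α=0, u≡1; β=1, v≡5 (mod 19); (1|19)=+1, (5|19)=+1; sign (−1)^0·+1^1·+1^0 = +1.
|Ram(-3795, -72105)| = 2, even; anisotropic at {3, ∞}.

[3, inf]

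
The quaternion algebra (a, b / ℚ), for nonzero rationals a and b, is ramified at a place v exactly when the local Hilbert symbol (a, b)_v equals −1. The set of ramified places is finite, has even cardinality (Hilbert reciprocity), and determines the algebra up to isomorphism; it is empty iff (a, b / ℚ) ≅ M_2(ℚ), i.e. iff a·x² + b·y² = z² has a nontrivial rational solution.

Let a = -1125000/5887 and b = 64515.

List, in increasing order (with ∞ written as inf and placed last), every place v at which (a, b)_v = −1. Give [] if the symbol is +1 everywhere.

[2, 7, 11, 17]

Mod squares: a ≡ -14, b ≡ 64515. Check v ∈ {∞, 2, 3, 5, 7, 11, 17, 23, 29}.
v=17: a=17^0·(≡12), b=17^1·(≡4) mod 17; (12|17)=-1, (4|17)=+1; (−1)^{0·1·8}·(-1)^1·(+1)^0 = -1.
v=11: a=11^0·(≡7), b=11^1·(≡2) mod 11; (7|11)=-1, (2|11)=-1; (−1)^{0·1·5}·(-1)^1·(-1)^0 = -1.
v=29: a=29^-2·(≡12), b=29^0·(≡19) mod 29; (12|29)=-1, (19|29)=-1; (−1)^{-2·0·14}·(-1)^0·(-1)^-2 = +1.
v=2: v_2(a)=3, v_2(b)=0; units ≡ 1, 3 (mod 8); ε·ε+αω+βω = 0·1+3·1+0·0 ≡ 1  ⇒  (a,b)_2 = -1.
v=5: a=5^6·(≡4), b=5^1·(≡3) mod 5; (4|5)=+1, (3|5)=-1; (−1)^{6·1·2}·(+1)^1·(-1)^6 = +1.
v=23: a=23^0·(≡1), b=23^1·(≡22) mod 23; (1|23)=+1, (22|23)=-1; (−1)^{0·1·11}·(+1)^1·(-1)^0 = +1.
v=3: a=3^2·(≡1), b=3^1·(≡1) mod 3; (1|3)=+1, (1|3)=+1; (−1)^{2·1·1}·(+1)^1·(+1)^2 = +1.
v=7: a=7^-1·(≡5), b=7^0·(≡3) mod 7; (5|7)=-1, (3|7)=-1; (−1)^{-1·0·3}·(-1)^0·(-1)^-1 = -1.
v=∞: -14 < 0 and 64515 > 0  ⇒  (a,b)_∞ = +1.
|Ram(-14, 64515)| = 4, even; anisotropic at {2, 7, 11, 17}.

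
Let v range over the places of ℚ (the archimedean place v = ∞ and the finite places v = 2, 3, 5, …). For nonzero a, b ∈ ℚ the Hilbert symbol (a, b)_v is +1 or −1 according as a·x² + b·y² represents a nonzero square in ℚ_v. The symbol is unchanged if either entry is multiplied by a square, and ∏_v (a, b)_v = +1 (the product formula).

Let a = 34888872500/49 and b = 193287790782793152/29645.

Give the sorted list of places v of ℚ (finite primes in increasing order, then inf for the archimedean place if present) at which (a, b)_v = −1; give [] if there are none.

[23, 31]

(a, b) ≡ (26381, 3515) mod (ℚ^×)²; places V = {2, 3, 5, 7, 11, 17, 19, 23, 31, 37, ∞}.
(a,b)_3: α=0, u≡2; β=4, v≡2 (mod 3); (2|3)=-1, (2|3)=-1; sign (−1)^0·-1^4·-1^0 = +1.
(a,b)_2: α=2, β=6; u≡5, v≡3 (mod 8); ε(u)ε(v)=0·1, αω(v)=2·1, βω(u)=6·1; sum ≡ 0  ⇒  +1.
(a,b)_23: α=3, u≡7; β=2, v≡5 (mod 23); (7|23)=-1, (5|23)=-1; sign (−1)^0·-1^2·-1^3 = -1.
(a,b)_31: α=1, u≡7; β=2, v≡13 (mod 31); (7|31)=+1, (13|31)=-1; sign (−1)^0·+1^2·-1^1 = -1.
(a,b)_37: α=1, u≡26; β=1, v≡21 (mod 37); (26|37)=+1, (21|37)=+1; sign (−1)^0·+1^1·+1^1 = +1.
(a,b)_5: α=4, u≡4; β=-1, v≡3 (mod 5); (4|5)=+1, (3|5)=-1; sign (−1)^0·+1^-1·-1^4 = +1.
(a,b)_19: α=0, u≡11; β=3, v≡12 (mod 19); (11|19)=+1, (12|19)=-1; sign (−1)^0·+1^3·-1^0 = +1.
(a,b)_11: α=0, u≡4; β=-2, v≡2 (mod 11); (4|11)=+1, (2|11)=-1; sign (−1)^0·+1^-2·-1^0 = +1.
(a,b)_∞: sgn(26381)=+, sgn(3515)=+, so +1.
(a,b)_17: α=0, u≡3; β=2, v≡8 (mod 17); (3|17)=-1, (8|17)=+1; sign (−1)^0·-1^2·+1^0 = +1.
(a,b)_7: α=-2, u≡6; β=-2, v≡4 (mod 7); (6|7)=-1, (4|7)=+1; sign (−1)^0·-1^-2·+1^-2 = +1.
Ram(26381, 3515) = {23, 31}; no ℚ_23-point on the conic.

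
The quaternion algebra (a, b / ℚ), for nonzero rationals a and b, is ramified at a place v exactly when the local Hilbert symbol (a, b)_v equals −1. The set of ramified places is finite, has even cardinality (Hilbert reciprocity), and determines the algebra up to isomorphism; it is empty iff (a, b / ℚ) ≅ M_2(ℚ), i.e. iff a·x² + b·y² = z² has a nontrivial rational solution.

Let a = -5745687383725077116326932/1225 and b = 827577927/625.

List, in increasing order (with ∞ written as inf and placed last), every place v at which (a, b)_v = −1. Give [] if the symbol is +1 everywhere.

(a, b) ≡ (-555518333, 759943) mod (ℚ^×)²; places V = {2, 3, 5, 7, 11, 17, 19, 23, 37, 43, 47, ∞}.
(a,b)_7: α=-2, u≡1; β=0, v≡4 (mod 7); (1|7)=+1, (4|7)=+1; sign (−1)^0·+1^0·+1^-2 = +1.
(a,b)_11: α=0, u≡3; β=2, v≡8 (mod 11); (3|11)=+1, (8|11)=-1; sign (−1)^0·+1^2·-1^0 = +1.
(a,b)_19: α=5, u≡7; β=1, v≡13 (mod 19); (7|19)=+1, (13|19)=-1; sign (−1)^1·+1^1·-1^5 = +1.
(a,b)_23: α=1, u≡22; β=1, v≡3 (mod 23); (22|23)=-1, (3|23)=+1; sign (−1)^1·-1^1·+1^1 = +1.
(a,b)_17: α=1, u≡9; β=0, v≡2 (mod 17); (9|17)=+1, (2|17)=+1; sign (−1)^0·+1^0·+1^1 = +1.
(a,b)_43: α=1, u≡3; β=0, v≡23 (mod 43); (3|43)=-1, (23|43)=+1; sign (−1)^0·-1^0·+1^1 = +1.
(a,b)_∞: sgn(-555518333)=−, sgn(759943)=+, so +1.
(a,b)_2: α=2, β=0; u≡3, v≡7 (mod 8); ε(u)ε(v)=1·1, αω(v)=2·0, βω(u)=0·1; sum ≡ 1  ⇒  -1.
(a,b)_47: α=3, u≡7; β=1, v≡14 (mod 47); (7|47)=+1, (14|47)=+1; sign (−1)^1·+1^1·+1^3 = -1.
(a,b)_37: α=3, u≡36; β=1, v≡21 (mod 37); (36|37)=+1, (21|37)=+1; sign (−1)^0·+1^1·+1^3 = +1.
(a,b)_3: α=8, u≡1; β=2, v≡1 (mod 3); (1|3)=+1, (1|3)=+1; sign (−1)^0·+1^2·+1^8 = +1.
(a,b)_5: α=-2, u≡2; β=-4, v≡2 (mod 5); (2|5)=-1, (2|5)=-1; sign (−1)^0·-1^-4·-1^-2 = +1.
(-555518333, 759943 / ℚ) ramifies at {2, 47}: a division algebra.

[2, 47]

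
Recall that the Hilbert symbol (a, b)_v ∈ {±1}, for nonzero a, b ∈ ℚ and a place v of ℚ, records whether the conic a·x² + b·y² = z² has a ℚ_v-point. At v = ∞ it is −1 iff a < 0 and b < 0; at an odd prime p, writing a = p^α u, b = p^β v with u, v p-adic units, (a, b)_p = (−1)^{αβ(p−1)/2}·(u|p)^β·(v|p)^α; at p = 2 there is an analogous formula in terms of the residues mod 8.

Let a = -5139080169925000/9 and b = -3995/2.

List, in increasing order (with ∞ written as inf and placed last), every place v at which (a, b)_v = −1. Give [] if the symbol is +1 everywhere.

(a, b) ≡ (-3219970, -7990) mod (ℚ^×)²; places V = {2, 3, 5, 13, 17, 31, 47, ∞}.
(a,b)_13: α=1, u≡10; β=0, v≡11 (mod 13); (10|13)=+1, (11|13)=-1; sign (−1)^0·+1^0·-1^1 = -1.
(a,b)_∞: sgn(-3219970)=−, sgn(-7990)=−, so -1.
(a,b)_3: α=-2, u≡2; β=0, v≡2 (mod 3); (2|3)=-1, (2|3)=-1; sign (−1)^0·-1^0·-1^-2 = +1.
(a,b)_31: α=1, u≡6; β=0, v≡2 (mod 31); (6|31)=-1, (2|31)=+1; sign (−1)^0·-1^0·+1^1 = +1.
(a,b)_47: α=3, u≡18; β=1, v≡28 (mod 47); (18|47)=+1, (28|47)=+1; sign (−1)^1·+1^1·+1^3 = -1.
(a,b)_5: α=5, u≡1; β=1, v≡3 (mod 5); (1|5)=+1, (3|5)=-1; sign (−1)^0·+1^1·-1^5 = -1.
(a,b)_2: α=3, β=-1; u≡7, v≡5 (mod 8); ε(u)ε(v)=1·0, αω(v)=3·1, βω(u)=-1·0; sum ≡ 1  ⇒  -1.
(a,b)_17: α=3, u≡9; β=1, v≡10 (mod 17); (9|17)=+1, (10|17)=-1; sign (−1)^0·+1^1·-1^3 = -1.
Ram(-3219970, -7990) = {2, 5, 13, 17, 47, ∞}; no ℚ_2-point on the conic.

[2, 5, 13, 17, 47, inf]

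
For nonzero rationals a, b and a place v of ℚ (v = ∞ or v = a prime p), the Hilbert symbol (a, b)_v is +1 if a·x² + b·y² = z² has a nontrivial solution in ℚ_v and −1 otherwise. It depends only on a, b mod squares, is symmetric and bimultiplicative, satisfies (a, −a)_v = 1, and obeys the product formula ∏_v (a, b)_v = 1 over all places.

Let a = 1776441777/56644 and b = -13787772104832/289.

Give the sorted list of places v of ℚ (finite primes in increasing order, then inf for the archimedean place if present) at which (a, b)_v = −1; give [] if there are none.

(a, b) ≡ (33, -4002) mod (ℚ^×)²; places V = {2, 3, 7, 11, 17, 23, 29, ∞}.
(a,b)_11: α=3, u≡3; β=2, v≡8 (mod 11); (3|11)=+1, (8|11)=-1; sign (−1)^0·+1^2·-1^3 = -1.
(a,b)_29: α=2, u≡20; β=3, v≡9 (mod 29); (20|29)=+1, (9|29)=+1; sign (−1)^0·+1^3·+1^2 = +1.
(a,b)_3: α=1, u≡2; β=1, v≡1 (mod 3); (2|3)=-1, (1|3)=+1; sign (−1)^1·-1^1·+1^1 = +1.
(a,b)_17: α=-2, u≡4; β=-2, v≡12 (mod 17); (4|17)=+1, (12|17)=-1; sign (−1)^0·+1^-2·-1^-2 = +1.
(a,b)_7: α=-2, u≡5; β=0, v≡1 (mod 7); (5|7)=-1, (1|7)=+1; sign (−1)^0·-1^0·+1^-2 = +1.
(a,b)_∞: sgn(33)=+, sgn(-4002)=−, so +1.
(a,b)_2: α=-2, β=7; u≡1, v≡7 (mod 8); ε(u)ε(v)=0·1, αω(v)=-2·0, βω(u)=7·0; sum ≡ 0  ⇒  +1.
(a,b)_23: α=2, u≡5; β=3, v≡22 (mod 23); (5|23)=-1, (22|23)=-1; sign (−1)^0·-1^3·-1^2 = -1.
Ram(33, -4002) = {11, 23}; no ℚ_11-point on the conic.

[11, 23]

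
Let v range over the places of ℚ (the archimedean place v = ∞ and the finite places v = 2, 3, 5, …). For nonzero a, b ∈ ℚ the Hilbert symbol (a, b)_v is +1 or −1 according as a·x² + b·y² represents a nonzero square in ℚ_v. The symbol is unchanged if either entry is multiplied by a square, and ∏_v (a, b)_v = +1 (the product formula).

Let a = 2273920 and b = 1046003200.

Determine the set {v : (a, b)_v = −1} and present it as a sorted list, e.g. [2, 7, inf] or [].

[2, 5, 11, 19]

(a, b) ≡ (35530, 163438) mod (ℚ^×)²; places V = {2, 5, 11, 17, 19, 23, ∞}.
(a,b)_5: α=1, u≡4; β=2, v≡3 (mod 5); (4|5)=+1, (3|5)=-1; sign (−1)^0·+1^2·-1^1 = -1.
(a,b)_23: α=0, u≡2; β=1, v≡17 (mod 23); (2|23)=+1, (17|23)=-1; sign (−1)^0·+1^1·-1^0 = +1.
(a,b)_11: α=1, u≡8; β=1, v≡6 (mod 11); (8|11)=-1, (6|11)=-1; sign (−1)^1·-1^1·-1^1 = -1.
(a,b)_19: α=1, u≡18; β=1, v≡15 (mod 19); (18|19)=-1, (15|19)=-1; sign (−1)^1·-1^1·-1^1 = -1.
(a,b)_∞: sgn(35530)=+, sgn(163438)=+, so +1.
(a,b)_2: α=7, β=9; u≡5, v≡7 (mod 8); ε(u)ε(v)=0·1, αω(v)=7·0, βω(u)=9·1; sum ≡ 1  ⇒  -1.
(a,b)_17: α=1, u≡4; β=1, v≡4 (mod 17); (4|17)=+1, (4|17)=+1; sign (−1)^0·+1^1·+1^1 = +1.
(35530, 163438 / ℚ) ramifies at {2, 5, 11, 19}: a division algebra.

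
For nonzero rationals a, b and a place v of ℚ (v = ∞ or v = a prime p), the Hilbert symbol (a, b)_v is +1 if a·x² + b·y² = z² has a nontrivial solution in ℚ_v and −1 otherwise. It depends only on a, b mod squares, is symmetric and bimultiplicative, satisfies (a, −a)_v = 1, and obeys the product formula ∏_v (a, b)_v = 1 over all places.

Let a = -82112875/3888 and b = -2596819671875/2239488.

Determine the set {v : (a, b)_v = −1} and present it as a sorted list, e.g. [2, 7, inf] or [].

(a, b) ≡ (-345, -33) mod (ℚ^×)²; places V = {2, 3, 5, 11, 13, 23, ∞}.
(a,b)_∞: sgn(-345)=−, sgn(-33)=−, so -1.
(a,b)_2: α=-4, β=-10; u≡7, v≡7 (mod 8); ε(u)ε(v)=1·1, αω(v)=-4·0, βω(u)=-10·0; sum ≡ 1  ⇒  -1.
(a,b)_13: α=4, u≡11; β=4, v≡2 (mod 13); (11|13)=-1, (2|13)=-1; sign (−1)^0·-1^4·-1^4 = +1.
(a,b)_3: α=-5, u≡2; β=-7, v≡1 (mod 3); (2|3)=-1, (1|3)=+1; sign (−1)^1·-1^-7·+1^-5 = +1.
(a,b)_5: α=3, u≡4; β=6, v≡2 (mod 5); (4|5)=+1, (2|5)=-1; sign (−1)^0·+1^6·-1^3 = -1.
(a,b)_11: α=0, u≡7; β=1, v≡7 (mod 11); (7|11)=-1, (7|11)=-1; sign (−1)^0·-1^1·-1^0 = -1.
(a,b)_23: α=1, u≡4; β=2, v≡3 (mod 23); (4|23)=+1, (3|23)=+1; sign (−1)^0·+1^2·+1^1 = +1.
Ram(-345, -33) = {2, 5, 11, ∞}; no ℚ_2-point on the conic.

[2, 5, 11, inf]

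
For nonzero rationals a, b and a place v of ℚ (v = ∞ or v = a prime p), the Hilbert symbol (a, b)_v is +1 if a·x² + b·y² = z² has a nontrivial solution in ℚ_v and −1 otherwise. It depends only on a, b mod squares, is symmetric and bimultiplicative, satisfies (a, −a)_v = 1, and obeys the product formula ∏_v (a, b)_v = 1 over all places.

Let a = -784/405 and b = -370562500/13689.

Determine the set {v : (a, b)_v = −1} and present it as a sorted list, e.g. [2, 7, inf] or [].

Mod squares: a ≡ -5, b ≡ -1. Check v ∈ {∞, 2, 3, 5, 7, 11, 13}.
v=∞: -5 < 0 and -1 < 0  ⇒  (a,b)_∞ = -1.
v=2: v_2(a)=4, v_2(b)=2; units ≡ 3, 7 (mod 8); ε·ε+αω+βω = 1·1+4·0+2·1 ≡ 1  ⇒  (a,b)_2 = -1.
v=5: a=5^-1·(≡1), b=5^6·(≡1) mod 5; (1|5)=+1, (1|5)=+1; (−1)^{-1·6·2}·(+1)^6·(+1)^-1 = +1.
v=13: a=13^0·(≡11), b=13^-2·(≡10) mod 13; (11|13)=-1, (10|13)=+1; (−1)^{0·-2·6}·(-1)^-2·(+1)^0 = +1.
v=11: a=11^0·(≡7), b=11^2·(≡2) mod 11; (7|11)=-1, (2|11)=-1; (−1)^{0·2·5}·(-1)^2·(-1)^0 = +1.
v=7: a=7^2·(≡2), b=7^2·(≡5) mod 7; (2|7)=+1, (5|7)=-1; (−1)^{2·2·3}·(+1)^2·(-1)^2 = +1.
v=3: a=3^-4·(≡1), b=3^-4·(≡2) mod 3; (1|3)=+1, (2|3)=-1; (−1)^{-4·-4·1}·(+1)^-4·(-1)^-4 = +1.
|Ram(-5, -1)| = 2, even; anisotropic at {2, ∞}.

[2, inf]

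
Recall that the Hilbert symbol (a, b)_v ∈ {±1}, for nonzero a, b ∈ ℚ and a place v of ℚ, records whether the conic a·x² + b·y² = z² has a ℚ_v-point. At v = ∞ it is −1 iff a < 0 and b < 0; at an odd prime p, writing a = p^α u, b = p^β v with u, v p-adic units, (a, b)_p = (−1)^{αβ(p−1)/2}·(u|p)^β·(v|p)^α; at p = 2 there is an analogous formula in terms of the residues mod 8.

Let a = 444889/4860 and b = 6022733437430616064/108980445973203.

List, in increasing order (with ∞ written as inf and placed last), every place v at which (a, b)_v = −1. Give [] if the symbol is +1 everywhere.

(a, b) ≡ (15, 319447) mod (ℚ^×)²; places V = {2, 3, 5, 7, 17, 19, 23, 29, 41, 43, ∞}.
(a,b)_5: α=-1, u≡2; β=0, v≡3 (mod 5); (2|5)=-1, (3|5)=-1; sign (−1)^0·-1^0·-1^-1 = -1.
(a,b)_19: α=0, u≡18; β=1, v≡17 (mod 19); (18|19)=-1, (17|19)=+1; sign (−1)^0·-1^1·+1^0 = -1.
(a,b)_7: α=0, u≡2; β=-2, v≡2 (mod 7); (2|7)=+1, (2|7)=+1; sign (−1)^0·+1^-2·+1^0 = +1.
(a,b)_23: α=2, u≡15; β=5, v≡14 (mod 23); (15|23)=-1, (14|23)=-1; sign (−1)^0·-1^5·-1^2 = -1.
(a,b)_∞: sgn(15)=+, sgn(319447)=+, so +1.
(a,b)_3: α=-5, u≡2; β=-2, v≡1 (mod 3); (2|3)=-1, (1|3)=+1; sign (−1)^0·-1^-2·+1^-5 = +1.
(a,b)_17: α=0, u≡9; β=1, v≡12 (mod 17); (9|17)=+1, (12|17)=-1; sign (−1)^0·+1^1·-1^0 = +1.
(a,b)_43: α=0, u≡11; β=-5, v≡20 (mod 43); (11|43)=+1, (20|43)=-1; sign (−1)^0·+1^-5·-1^0 = +1.
(a,b)_2: α=-2, β=12; u≡7, v≡7 (mod 8); ε(u)ε(v)=1·1, αω(v)=-2·0, βω(u)=12·0; sum ≡ 1  ⇒  -1.
(a,b)_29: α=2, u≡26; β=4, v≡2 (mod 29); (26|29)=-1, (2|29)=-1; sign (−1)^0·-1^4·-1^2 = +1.
(a,b)_41: α=0, u≡26; β=-2, v≡25 (mod 41); (26|41)=-1, (25|41)=+1; sign (−1)^0·-1^-2·+1^0 = +1.
|Ram(15, 319447)| = 4, even; anisotropic at {2, 5, 19, 23}.

[2, 5, 19, 23]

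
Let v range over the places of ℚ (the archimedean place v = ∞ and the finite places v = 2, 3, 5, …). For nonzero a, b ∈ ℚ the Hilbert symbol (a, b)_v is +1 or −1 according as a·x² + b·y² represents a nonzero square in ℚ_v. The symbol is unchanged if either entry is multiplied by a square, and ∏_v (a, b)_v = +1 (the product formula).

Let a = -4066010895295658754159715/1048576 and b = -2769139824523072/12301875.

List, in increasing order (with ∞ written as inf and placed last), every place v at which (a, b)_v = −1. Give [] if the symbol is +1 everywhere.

(a, b) ≡ (-7315, -39) mod (ℚ^×)²; places V = {2, 3, 5, 7, 11, 13, 19, 29, 43, ∞}.
(a,b)_19: α=7, u≡13; β=2, v≡3 (mod 19); (13|19)=-1, (3|19)=-1; sign (−1)^0·-1^2·-1^7 = -1.
(a,b)_2: α=-20, β=6; u≡5, v≡1 (mod 8); ε(u)ε(v)=0·0, αω(v)=-20·0, βω(u)=6·1; sum ≡ 0  ⇒  +1.
(a,b)_11: α=3, u≡2; β=2, v≡3 (mod 11); (2|11)=-1, (3|11)=+1; sign (−1)^0·-1^2·+1^3 = +1.
(a,b)_43: α=4, u≡35; β=2, v≡14 (mod 43); (35|43)=+1, (14|43)=+1; sign (−1)^0·+1^2·+1^4 = +1.
(a,b)_3: α=0, u≡2; β=-9, v≡2 (mod 3); (2|3)=-1, (2|3)=-1; sign (−1)^0·-1^-9·-1^0 = -1.
(a,b)_13: α=4, u≡10; β=1, v≡10 (mod 13); (10|13)=+1, (10|13)=+1; sign (−1)^0·+1^1·+1^4 = +1.
(a,b)_5: α=1, u≡2; β=-4, v≡1 (mod 5); (2|5)=-1, (1|5)=+1; sign (−1)^0·-1^-4·+1^1 = +1.
(a,b)_29: α=0, u≡9; β=2, v≡10 (mod 29); (9|29)=+1, (10|29)=-1; sign (−1)^0·+1^2·-1^0 = +1.
(a,b)_∞: sgn(-7315)=−, sgn(-39)=−, so -1.
(a,b)_7: α=1, u≡6; β=2, v≡3 (mod 7); (6|7)=-1, (3|7)=-1; sign (−1)^0·-1^2·-1^1 = -1.
Ram(-7315, -39) = {3, 7, 19, ∞}; no ℚ_3-point on the conic.

[3, 7, 19, inf]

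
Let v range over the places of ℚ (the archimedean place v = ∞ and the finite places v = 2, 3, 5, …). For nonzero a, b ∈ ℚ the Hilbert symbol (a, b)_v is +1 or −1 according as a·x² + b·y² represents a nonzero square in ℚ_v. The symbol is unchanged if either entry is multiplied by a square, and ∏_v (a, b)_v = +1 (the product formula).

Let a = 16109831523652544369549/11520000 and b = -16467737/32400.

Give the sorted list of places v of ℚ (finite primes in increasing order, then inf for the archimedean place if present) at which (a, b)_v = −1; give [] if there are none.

[17, 23, 29, 31]

Mod squares: a ≡ 703018, b ≡ -377. Check v ∈ {∞, 2, 3, 5, 11, 13, 17, 19, 23, 29, 31}.
v=11: a=11^4·(≡6), b=11^2·(≡10) mod 11; (6|11)=-1, (10|11)=-1; (−1)^{4·2·5}·(-1)^2·(-1)^4 = +1.
v=13: a=13^4·(≡4), b=13^1·(≡9) mod 13; (4|13)=+1, (9|13)=+1; (−1)^{4·1·6}·(+1)^1·(+1)^4 = +1.
v=29: a=29^3·(≡2), b=29^1·(≡16) mod 29; (2|29)=-1, (16|29)=+1; (−1)^{3·1·14}·(-1)^1·(+1)^3 = -1.
v=∞: 703018 > 0 and -377 < 0  ⇒  (a,b)_∞ = +1.
v=5: a=5^-4·(≡2), b=5^-2·(≡3) mod 5; (2|5)=-1, (3|5)=-1; (−1)^{-4·-2·2}·(-1)^-2·(-1)^-4 = +1.
v=19: a=19^4·(≡18), b=19^2·(≡8) mod 19; (18|19)=-1, (8|19)=-1; (−1)^{4·2·9}·(-1)^2·(-1)^4 = +1.
v=23: a=23^1·(≡17), b=23^0·(≡15) mod 23; (17|23)=-1, (15|23)=-1; (−1)^{1·0·11}·(-1)^0·(-1)^1 = -1.
v=31: a=31^1·(≡22), b=31^0·(≡29) mod 31; (22|31)=-1, (29|31)=-1; (−1)^{1·0·15}·(-1)^0·(-1)^1 = -1.
v=2: v_2(a)=-11, v_2(b)=-4; units ≡ 5, 7 (mod 8); ε·ε+αω+βω = 0·1+-11·0+-4·1 ≡ 0  ⇒  (a,b)_2 = +1.
v=17: a=17^1·(≡10), b=17^0·(≡12) mod 17; (10|17)=-1, (12|17)=-1; (−1)^{1·0·8}·(-1)^0·(-1)^1 = -1.
v=3: a=3^-2·(≡1), b=3^-4·(≡1) mod 3; (1|3)=+1, (1|3)=+1; (−1)^{-2·-4·1}·(+1)^-4·(+1)^-2 = +1.
Ram(703018, -377) = {17, 23, 29, 31}; no ℚ_17-point on the conic.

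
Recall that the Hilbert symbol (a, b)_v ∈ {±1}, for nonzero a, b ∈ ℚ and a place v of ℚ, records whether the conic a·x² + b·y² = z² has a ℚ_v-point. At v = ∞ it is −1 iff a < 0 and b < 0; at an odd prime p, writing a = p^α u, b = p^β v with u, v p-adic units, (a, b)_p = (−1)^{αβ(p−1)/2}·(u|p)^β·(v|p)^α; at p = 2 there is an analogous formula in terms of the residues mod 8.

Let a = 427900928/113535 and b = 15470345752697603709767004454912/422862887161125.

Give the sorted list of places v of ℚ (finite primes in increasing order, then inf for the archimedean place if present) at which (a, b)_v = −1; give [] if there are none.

(a, b) ≡ (7995, 19565) mod (ℚ^×)²; places V = {2, 3, 5, 7, 13, 29, 41, 43, ∞}.
(a,b)_2: α=14, β=46; u≡3, v≡5 (mod 8); ε(u)ε(v)=1·0, αω(v)=14·1, βω(u)=46·1; sum ≡ 0  ⇒  +1.
(a,b)_13: α=1, u≡9; β=3, v≡12 (mod 13); (9|13)=+1, (12|13)=+1; sign (−1)^0·+1^3·+1^1 = +1.
(a,b)_∞: sgn(7995)=+, sgn(19565)=+, so +1.
(a,b)_7: α=2, u≡2; β=7, v≡1 (mod 7); (2|7)=+1, (1|7)=+1; sign (−1)^0·+1^7·+1^2 = +1.
(a,b)_43: α=0, u≡24; β=1, v≡10 (mod 43); (24|43)=+1, (10|43)=+1; sign (−1)^0·+1^1·+1^0 = +1.
(a,b)_41: α=1, u≡37; β=4, v≡25 (mod 41); (37|41)=+1, (25|41)=+1; sign (−1)^0·+1^4·+1^1 = +1.
(a,b)_3: α=-3, u≡1; β=-14, v≡2 (mod 3); (1|3)=+1, (2|3)=-1; sign (−1)^0·+1^-14·-1^-3 = -1.
(a,b)_5: α=-1, u≡4; β=-3, v≡3 (mod 5); (4|5)=+1, (3|5)=-1; sign (−1)^0·+1^-3·-1^-1 = -1.
(a,b)_29: α=-2, u≡22; β=-4, v≡3 (mod 29); (22|29)=+1, (3|29)=-1; sign (−1)^0·+1^-4·-1^-2 = +1.
|Ram(7995, 19565)| = 2, even; anisotropic at {3, 5}.

[3, 5]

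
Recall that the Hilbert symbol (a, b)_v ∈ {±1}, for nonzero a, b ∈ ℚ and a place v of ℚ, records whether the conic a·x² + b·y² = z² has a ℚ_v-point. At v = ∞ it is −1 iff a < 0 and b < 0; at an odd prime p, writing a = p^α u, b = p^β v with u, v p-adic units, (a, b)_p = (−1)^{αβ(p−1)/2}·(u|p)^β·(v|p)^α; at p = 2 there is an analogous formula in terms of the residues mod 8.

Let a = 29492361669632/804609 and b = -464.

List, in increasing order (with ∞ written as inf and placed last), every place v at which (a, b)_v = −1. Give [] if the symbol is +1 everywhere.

Mod squares: a ≡ 29969963, b ≡ -29. Check v ∈ {∞, 2, 3, 13, 17, 23, 29, 31, 37, 53}.
v=2: v_2(a)=10, v_2(b)=4; units ≡ 3, 3 (mod 8); ε·ε+αω+βω = 1·1+10·1+4·1 ≡ 1  ⇒  (a,b)_2 = -1.
v=31: a=31^3·(≡25), b=31^0·(≡1) mod 31; (25|31)=+1, (1|31)=+1; (−1)^{3·0·15}·(+1)^0·(+1)^3 = +1.
v=23: a=23^-2·(≡14), b=23^0·(≡19) mod 23; (14|23)=-1, (19|23)=-1; (−1)^{-2·0·11}·(-1)^0·(-1)^-2 = +1.
v=53: a=53^1·(≡18), b=53^0·(≡13) mod 53; (18|53)=-1, (13|53)=+1; (−1)^{1·0·26}·(-1)^0·(+1)^1 = +1.
v=13: a=13^-2·(≡10), b=13^0·(≡4) mod 13; (10|13)=+1, (4|13)=+1; (−1)^{-2·0·6}·(+1)^0·(+1)^-2 = +1.
v=37: a=37^1·(≡2), b=37^0·(≡17) mod 37; (2|37)=-1, (17|37)=-1; (−1)^{1·0·18}·(-1)^0·(-1)^1 = -1.
v=∞: 29969963 > 0 and -29 < 0  ⇒  (a,b)_∞ = +1.
v=17: a=17^1·(≡7), b=17^0·(≡12) mod 17; (7|17)=-1, (12|17)=-1; (−1)^{1·0·8}·(-1)^0·(-1)^1 = -1.
v=3: a=3^-2·(≡2), b=3^0·(≡1) mod 3; (2|3)=-1, (1|3)=+1; (−1)^{-2·0·1}·(-1)^0·(+1)^-2 = +1.
v=29: a=29^1·(≡27), b=29^1·(≡13) mod 29; (27|29)=-1, (13|29)=+1; (−1)^{1·1·14}·(-1)^1·(+1)^1 = -1.
Ram(29969963, -29) = {2, 17, 29, 37}; no ℚ_2-point on the conic.

[2, 17, 29, 37]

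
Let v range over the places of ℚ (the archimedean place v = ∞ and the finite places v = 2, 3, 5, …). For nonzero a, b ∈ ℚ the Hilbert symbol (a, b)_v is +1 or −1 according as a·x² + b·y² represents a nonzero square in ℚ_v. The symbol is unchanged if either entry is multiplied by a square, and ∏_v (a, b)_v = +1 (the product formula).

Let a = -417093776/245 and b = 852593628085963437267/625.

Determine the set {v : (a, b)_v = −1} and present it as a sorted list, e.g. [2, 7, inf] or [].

(a, b) ≡ (-1077205, 139403) mod (ℚ^×)²; places V = {2, 3, 5, 7, 11, 17, 19, 23, 29, ∞}.
(a,b)_3: α=0, u≡2; β=2, v≡2 (mod 3); (2|3)=-1, (2|3)=-1; sign (−1)^0·-1^2·-1^0 = +1.
(a,b)_5: α=-1, u≡1; β=-4, v≡2 (mod 5); (1|5)=+1, (2|5)=-1; sign (−1)^0·+1^-4·-1^-1 = -1.
(a,b)_7: α=-2, u≡4; β=0, v≡3 (mod 7); (4|7)=+1, (3|7)=-1; sign (−1)^0·+1^0·-1^-2 = +1.
(a,b)_11: α=2, u≡1; β=5, v≡3 (mod 11); (1|11)=+1, (3|11)=+1; sign (−1)^0·+1^5·+1^2 = +1.
(a,b)_23: α=1, u≡3; β=3, v≡9 (mod 23); (3|23)=+1, (9|23)=+1; sign (−1)^1·+1^3·+1^1 = -1.
(a,b)_∞: sgn(-1077205)=−, sgn(139403)=+, so +1.
(a,b)_2: α=4, β=0; u≡3, v≡3 (mod 8); ε(u)ε(v)=1·1, αω(v)=4·1, βω(u)=0·1; sum ≡ 1  ⇒  -1.
(a,b)_29: α=1, u≡25; β=3, v≡24 (mod 29); (25|29)=+1, (24|29)=+1; sign (−1)^0·+1^3·+1^1 = +1.
(a,b)_19: α=1, u≡4; β=3, v≡18 (mod 19); (4|19)=+1, (18|19)=-1; sign (−1)^1·+1^3·-1^1 = +1.
(a,b)_17: α=1, u≡12; β=2, v≡6 (mod 17); (12|17)=-1, (6|17)=-1; sign (−1)^0·-1^2·-1^1 = -1.
Ram(-1077205, 139403) = {2, 5, 17, 23}; no ℚ_2-point on the conic.

[2, 5, 17, 23]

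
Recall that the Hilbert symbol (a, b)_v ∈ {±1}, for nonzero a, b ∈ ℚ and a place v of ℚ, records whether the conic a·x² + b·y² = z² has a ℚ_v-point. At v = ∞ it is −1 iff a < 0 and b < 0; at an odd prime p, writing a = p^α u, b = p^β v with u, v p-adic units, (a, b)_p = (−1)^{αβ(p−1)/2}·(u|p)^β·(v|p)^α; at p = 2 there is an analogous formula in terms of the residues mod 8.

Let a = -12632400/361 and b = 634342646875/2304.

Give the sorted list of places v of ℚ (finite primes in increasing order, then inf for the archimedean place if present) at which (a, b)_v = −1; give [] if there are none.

Mod squares: a ≡ -29, b ≡ 1435. Check v ∈ {∞, 2, 3, 5, 7, 11, 19, 29, 41}.
v=2: v_2(a)=4, v_2(b)=-8; units ≡ 3, 3 (mod 8); ε·ε+αω+βω = 1·1+4·1+-8·1 ≡ 1  ⇒  (a,b)_2 = -1.
v=5: a=5^2·(≡4), b=5^5·(≡3) mod 5; (4|5)=+1, (3|5)=-1; (−1)^{2·5·2}·(+1)^5·(-1)^2 = +1.
v=∞: -29 < 0 and 1435 > 0  ⇒  (a,b)_∞ = +1.
v=3: a=3^2·(≡1), b=3^-2·(≡1) mod 3; (1|3)=+1, (1|3)=+1; (−1)^{2·-2·1}·(+1)^-2·(+1)^2 = +1.
v=7: a=7^0·(≡6), b=7^1·(≡4) mod 7; (6|7)=-1, (4|7)=+1; (−1)^{0·1·3}·(-1)^1·(+1)^0 = -1.
v=41: a=41^0·(≡17), b=41^1·(≡34) mod 41; (17|41)=-1, (34|41)=-1; (−1)^{0·1·20}·(-1)^1·(-1)^0 = -1.
v=29: a=29^1·(≡23), b=29^4·(≡15) mod 29; (23|29)=+1, (15|29)=-1; (−1)^{1·4·14}·(+1)^4·(-1)^1 = -1.
v=19: a=19^-2·(≡16), b=19^0·(≡14) mod 19; (16|19)=+1, (14|19)=-1; (−1)^{-2·0·9}·(+1)^0·(-1)^-2 = +1.
v=11: a=11^2·(≡5), b=11^0·(≡5) mod 11; (5|11)=+1, (5|11)=+1; (−1)^{2·0·5}·(+1)^0·(+1)^2 = +1.
|Ram(-29, 1435)| = 4, even; anisotropic at {2, 7, 29, 41}.

[2, 7, 29, 41]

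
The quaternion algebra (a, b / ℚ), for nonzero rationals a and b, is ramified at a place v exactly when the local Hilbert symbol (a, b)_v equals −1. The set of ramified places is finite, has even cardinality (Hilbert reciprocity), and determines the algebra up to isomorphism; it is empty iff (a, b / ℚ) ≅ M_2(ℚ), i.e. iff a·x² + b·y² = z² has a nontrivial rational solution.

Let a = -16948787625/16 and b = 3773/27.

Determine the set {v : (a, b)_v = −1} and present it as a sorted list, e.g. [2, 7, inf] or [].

(a, b) ≡ (-105, 231) mod (ℚ^×)²; places V = {2, 3, 5, 7, 11, ∞}.
(a,b)_5: α=3, u≡4; β=0, v≡4 (mod 5); (4|5)=+1, (4|5)=+1; sign (−1)^0·+1^0·+1^3 = +1.
(a,b)_3: α=3, u≡1; β=-3, v≡2 (mod 3); (1|3)=+1, (2|3)=-1; sign (−1)^1·+1^-3·-1^3 = +1.
(a,b)_2: α=-4, β=0; u≡7, v≡7 (mod 8); ε(u)ε(v)=1·1, αω(v)=-4·0, βω(u)=0·0; sum ≡ 1  ⇒  -1.
(a,b)_7: α=3, u≡5; β=3, v≡3 (mod 7); (5|7)=-1, (3|7)=-1; sign (−1)^1·-1^3·-1^3 = -1.
(a,b)_11: α=4, u≡3; β=1, v≡7 (mod 11); (3|11)=+1, (7|11)=-1; sign (−1)^0·+1^1·-1^4 = +1.
(a,b)_∞: sgn(-105)=−, sgn(231)=+, so +1.
|Ram(-105, 231)| = 2, even; anisotropic at {2, 7}.

[2, 7]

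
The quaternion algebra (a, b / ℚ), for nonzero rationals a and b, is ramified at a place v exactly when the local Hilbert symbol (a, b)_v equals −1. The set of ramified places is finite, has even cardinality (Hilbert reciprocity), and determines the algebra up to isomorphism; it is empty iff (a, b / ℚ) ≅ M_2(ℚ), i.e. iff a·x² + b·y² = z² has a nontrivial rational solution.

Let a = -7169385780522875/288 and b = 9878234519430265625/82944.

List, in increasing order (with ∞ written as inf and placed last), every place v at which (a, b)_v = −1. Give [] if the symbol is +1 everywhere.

[5, 13, 17, 31, 37, 43]

Mod squares: a ≡ -22126880230, b ≡ 18594017. Check v ∈ {∞, 2, 3, 5, 7, 13, 17, 23, 29, 31, 37, 43}.
v=37: a=37^1·(≡23), b=37^1·(≡25) mod 37; (23|37)=-1, (25|37)=+1; (−1)^{1·1·18}·(-1)^1·(+1)^1 = -1.
v=13: a=13^1·(≡2), b=13^1·(≡1) mod 13; (2|13)=-1, (1|13)=+1; (−1)^{1·1·6}·(-1)^1·(+1)^1 = -1.
v=23: a=23^2·(≡18), b=23^0·(≡4) mod 23; (18|23)=+1, (4|23)=+1; (−1)^{2·0·11}·(+1)^0·(+1)^2 = +1.
v=2: v_2(a)=-5, v_2(b)=-10; units ≡ 5, 1 (mod 8); ε·ε+αω+βω = 0·0+-5·0+-10·1 ≡ 0  ⇒  (a,b)_2 = +1.
v=43: a=43^1·(≡17), b=43^1·(≡16) mod 43; (17|43)=+1, (16|43)=+1; (−1)^{1·1·21}·(+1)^1·(+1)^1 = -1.
v=3: a=3^-2·(≡2), b=3^-4·(≡2) mod 3; (2|3)=-1, (2|3)=-1; (−1)^{-2·-4·1}·(-1)^-4·(-1)^-2 = +1.
v=5: a=5^3·(≡4), b=5^6·(≡3) mod 5; (4|5)=+1, (3|5)=-1; (−1)^{3·6·2}·(+1)^6·(-1)^3 = -1.
v=17: a=17^1·(≡7), b=17^2·(≡12) mod 17; (7|17)=-1, (12|17)=-1; (−1)^{1·2·8}·(-1)^2·(-1)^1 = -1.
v=∞: -22126880230 < 0 and 18594017 > 0  ⇒  (a,b)_∞ = +1.
v=31: a=31^1·(≡8), b=31^1·(≡9) mod 31; (8|31)=+1, (9|31)=+1; (−1)^{1·1·15}·(+1)^1·(+1)^1 = -1.
v=29: a=29^1·(≡2), b=29^1·(≡15) mod 29; (2|29)=-1, (15|29)=-1; (−1)^{1·1·14}·(-1)^1·(-1)^1 = +1.
v=7: a=7^3·(≡5), b=7^6·(≡2) mod 7; (5|7)=-1, (2|7)=+1; (−1)^{3·6·3}·(-1)^6·(+1)^3 = +1.
Ram(-22126880230, 18594017) = {5, 13, 17, 31, 37, 43}; no ℚ_5-point on the conic.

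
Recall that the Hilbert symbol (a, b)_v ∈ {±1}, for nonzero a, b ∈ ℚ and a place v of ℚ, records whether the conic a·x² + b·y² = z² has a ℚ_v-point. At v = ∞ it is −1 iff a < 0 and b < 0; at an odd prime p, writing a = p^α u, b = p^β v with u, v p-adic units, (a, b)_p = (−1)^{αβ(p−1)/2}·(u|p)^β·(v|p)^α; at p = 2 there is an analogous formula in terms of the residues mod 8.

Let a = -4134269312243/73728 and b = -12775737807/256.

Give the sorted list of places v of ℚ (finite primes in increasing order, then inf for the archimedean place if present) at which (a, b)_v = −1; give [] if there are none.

[19, inf]

Mod squares: a ≡ -406, b ≡ -703. Check v ∈ {∞, 2, 3, 7, 19, 29, 37}.
v=3: a=3^-2·(≡2), b=3^2·(≡2) mod 3; (2|3)=-1, (2|3)=-1; (−1)^{-2·2·1}·(-1)^2·(-1)^-2 = +1.
v=2: v_2(a)=-13, v_2(b)=-8; units ≡ 5, 1 (mod 8); ε·ε+αω+βω = 0·0+-13·0+-8·1 ≡ 0  ⇒  (a,b)_2 = +1.
v=19: a=19^2·(≡8), b=19^1·(≡16) mod 19; (8|19)=-1, (16|19)=+1; (−1)^{2·1·9}·(-1)^1·(+1)^2 = -1.
v=29: a=29^3·(≡10), b=29^2·(≡23) mod 29; (10|29)=-1, (23|29)=+1; (−1)^{3·2·14}·(-1)^2·(+1)^3 = +1.
v=37: a=37^2·(≡4), b=37^1·(≡23) mod 37; (4|37)=+1, (23|37)=-1; (−1)^{2·1·18}·(+1)^1·(-1)^2 = +1.
v=7: a=7^3·(≡3), b=7^4·(≡2) mod 7; (3|7)=-1, (2|7)=+1; (−1)^{3·4·3}·(-1)^4·(+1)^3 = +1.
v=∞: -406 < 0 and -703 < 0  ⇒  (a,b)_∞ = -1.
Ram(-406, -703) = {19, ∞}; no ℚ_19-point on the conic.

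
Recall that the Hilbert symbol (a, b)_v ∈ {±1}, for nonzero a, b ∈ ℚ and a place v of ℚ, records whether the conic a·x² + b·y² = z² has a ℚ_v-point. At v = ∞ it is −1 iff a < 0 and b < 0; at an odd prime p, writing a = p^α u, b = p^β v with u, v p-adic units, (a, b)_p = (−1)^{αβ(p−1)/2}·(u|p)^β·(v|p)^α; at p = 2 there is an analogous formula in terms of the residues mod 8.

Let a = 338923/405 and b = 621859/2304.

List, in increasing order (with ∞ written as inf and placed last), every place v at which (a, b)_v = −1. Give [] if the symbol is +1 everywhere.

[2, 7, 31, 37]

Mod squares: a ≡ 2015, b ≡ 259. Check v ∈ {∞, 2, 3, 5, 7, 13, 29, 31, 37}.
v=37: a=37^0·(≡17), b=37^1·(≡12) mod 37; (17|37)=-1, (12|37)=+1; (−1)^{0·1·18}·(-1)^1·(+1)^0 = -1.
v=31: a=31^1·(≡26), b=31^0·(≡3) mod 31; (26|31)=-1, (3|31)=-1; (−1)^{1·0·15}·(-1)^0·(-1)^1 = -1.
v=2: v_2(a)=0, v_2(b)=-8; units ≡ 7, 3 (mod 8); ε·ε+αω+βω = 1·1+0·1+-8·0 ≡ 1  ⇒  (a,b)_2 = -1.
v=7: a=7^0·(≡3), b=7^5·(≡2) mod 7; (3|7)=-1, (2|7)=+1; (−1)^{0·5·3}·(-1)^5·(+1)^0 = -1.
v=5: a=5^-1·(≡3), b=5^0·(≡1) mod 5; (3|5)=-1, (1|5)=+1; (−1)^{-1·0·2}·(-1)^0·(+1)^-1 = +1.
v=∞: 2015 > 0 and 259 > 0  ⇒  (a,b)_∞ = +1.
v=13: a=13^1·(≡3), b=13^0·(≡10) mod 13; (3|13)=+1, (10|13)=+1; (−1)^{1·0·6}·(+1)^0·(+1)^1 = +1.
v=29: a=29^2·(≡3), b=29^0·(≡21) mod 29; (3|29)=-1, (21|29)=-1; (−1)^{2·0·14}·(-1)^0·(-1)^2 = +1.
v=3: a=3^-4·(≡2), b=3^-2·(≡1) mod 3; (2|3)=-1, (1|3)=+1; (−1)^{-4·-2·1}·(-1)^-2·(+1)^-4 = +1.
Ram(2015, 259) = {2, 7, 31, 37}; no ℚ_2-point on the conic.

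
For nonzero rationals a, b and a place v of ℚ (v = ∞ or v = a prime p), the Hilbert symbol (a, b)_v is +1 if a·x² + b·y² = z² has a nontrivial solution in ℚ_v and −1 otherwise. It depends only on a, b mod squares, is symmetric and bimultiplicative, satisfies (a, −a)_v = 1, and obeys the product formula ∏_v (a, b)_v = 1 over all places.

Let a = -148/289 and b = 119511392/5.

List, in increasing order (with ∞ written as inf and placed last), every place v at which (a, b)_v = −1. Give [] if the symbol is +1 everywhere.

[5, 11]

Mod squares: a ≡ -37, b ≡ 4510. Check v ∈ {∞, 2, 5, 7, 11, 13, 17, 37, 41}.
v=∞: -37 < 0 and 4510 > 0  ⇒  (a,b)_∞ = +1.
v=2: v_2(a)=2, v_2(b)=5; units ≡ 3, 7 (mod 8); ε·ε+αω+βω = 1·1+2·0+5·1 ≡ 0  ⇒  (a,b)_2 = +1.
v=17: a=17^-2·(≡5), b=17^0·(≡3) mod 17; (5|17)=-1, (3|17)=-1; (−1)^{-2·0·8}·(-1)^0·(-1)^-2 = +1.
v=7: a=7^0·(≡3), b=7^2·(≡1) mod 7; (3|7)=-1, (1|7)=+1; (−1)^{0·2·3}·(-1)^2·(+1)^0 = +1.
v=37: a=37^1·(≡27), b=37^0·(≡12) mod 37; (27|37)=+1, (12|37)=+1; (−1)^{1·0·18}·(+1)^0·(+1)^1 = +1.
v=5: a=5^0·(≡3), b=5^-1·(≡2) mod 5; (3|5)=-1, (2|5)=-1; (−1)^{0·-1·2}·(-1)^-1·(-1)^0 = -1.
v=41: a=41^0·(≡8), b=41^1·(≡28) mod 41; (8|41)=+1, (28|41)=-1; (−1)^{0·1·20}·(+1)^1·(-1)^0 = +1.
v=13: a=13^0·(≡7), b=13^2·(≡4) mod 13; (7|13)=-1, (4|13)=+1; (−1)^{0·2·6}·(-1)^2·(+1)^0 = +1.
v=11: a=11^0·(≡2), b=11^1·(≡1) mod 11; (2|11)=-1, (1|11)=+1; (−1)^{0·1·5}·(-1)^1·(+1)^0 = -1.
|Ram(-37, 4510)| = 2, even; anisotropic at {5, 11}.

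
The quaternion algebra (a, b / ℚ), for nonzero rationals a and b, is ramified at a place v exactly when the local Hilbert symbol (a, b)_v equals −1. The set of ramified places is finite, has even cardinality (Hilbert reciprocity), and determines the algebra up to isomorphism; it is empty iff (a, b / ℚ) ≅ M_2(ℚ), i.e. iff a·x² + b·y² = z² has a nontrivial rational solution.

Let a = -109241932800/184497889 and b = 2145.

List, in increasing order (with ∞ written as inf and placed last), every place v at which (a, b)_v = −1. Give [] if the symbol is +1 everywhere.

[5, 7]

(a, b) ≡ (-87087, 2145) mod (ℚ^×)²; places V = {2, 3, 5, 7, 11, 13, 17, 29, 47, ∞}.
(a,b)_11: α=1, u≡3; β=1, v≡8 (mod 11); (3|11)=+1, (8|11)=-1; sign (−1)^1·+1^1·-1^1 = +1.
(a,b)_7: α=3, u≡6; β=0, v≡3 (mod 7); (6|7)=-1, (3|7)=-1; sign (−1)^0·-1^0·-1^3 = -1.
(a,b)_29: α=1, u≡13; β=0, v≡28 (mod 29); (13|29)=+1, (28|29)=+1; sign (−1)^0·+1^0·+1^1 = +1.
(a,b)_2: α=10, β=0; u≡1, v≡1 (mod 8); ε(u)ε(v)=0·0, αω(v)=10·0, βω(u)=0·0; sum ≡ 0  ⇒  +1.
(a,b)_3: α=1, u≡2; β=1, v≡1 (mod 3); (2|3)=-1, (1|3)=+1; sign (−1)^1·-1^1·+1^1 = +1.
(a,b)_5: α=2, u≡2; β=1, v≡4 (mod 5); (2|5)=-1, (4|5)=+1; sign (−1)^0·-1^1·+1^2 = -1.
(a,b)_17: α=-4, u≡1; β=0, v≡3 (mod 17); (1|17)=+1, (3|17)=-1; sign (−1)^0·+1^0·-1^-4 = +1.
(a,b)_∞: sgn(-87087)=−, sgn(2145)=+, so +1.
(a,b)_47: α=-2, u≡34; β=0, v≡30 (mod 47); (34|47)=+1, (30|47)=-1; sign (−1)^0·+1^0·-1^-2 = +1.
(a,b)_13: α=1, u≡9; β=1, v≡9 (mod 13); (9|13)=+1, (9|13)=+1; sign (−1)^0·+1^1·+1^1 = +1.
|Ram(-87087, 2145)| = 2, even; anisotropic at {5, 7}.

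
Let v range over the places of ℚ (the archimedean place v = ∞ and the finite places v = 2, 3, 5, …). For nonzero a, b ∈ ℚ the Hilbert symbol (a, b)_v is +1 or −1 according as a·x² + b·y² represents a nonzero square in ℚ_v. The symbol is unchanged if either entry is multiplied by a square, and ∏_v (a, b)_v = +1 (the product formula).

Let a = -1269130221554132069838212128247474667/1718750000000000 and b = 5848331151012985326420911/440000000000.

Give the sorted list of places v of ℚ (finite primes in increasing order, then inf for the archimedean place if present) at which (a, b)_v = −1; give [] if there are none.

[11, 29]

Mod squares: a ≡ -187473, b ≡ 29029. Check v ∈ {∞, 2, 3, 5, 7, 11, 13, 19, 23, 29, 41, 43}.
v=∞: -187473 < 0 and 29029 > 0  ⇒  (a,b)_∞ = +1.
v=11: a=11^-1·(≡10), b=11^-1·(≡7) mod 11; (10|11)=-1, (7|11)=-1; (−1)^{-1·-1·5}·(-1)^-1·(-1)^-1 = -1.
v=2: v_2(a)=-10, v_2(b)=-12; units ≡ 7, 5 (mod 8); ε·ε+αω+βω = 1·0+-10·1+-12·0 ≡ 0  ⇒  (a,b)_2 = +1.
v=43: a=43^6·(≡3), b=43^4·(≡35) mod 43; (3|43)=-1, (35|43)=+1; (−1)^{6·4·21}·(-1)^4·(+1)^6 = +1.
v=7: a=7^8·(≡4), b=7^5·(≡5) mod 7; (4|7)=+1, (5|7)=-1; (−1)^{8·5·3}·(+1)^5·(-1)^8 = +1.
v=41: a=41^2·(≡37), b=41^2·(≡2) mod 41; (37|41)=+1, (2|41)=+1; (−1)^{2·2·20}·(+1)^2·(+1)^2 = +1.
v=5: a=5^-16·(≡2), b=5^-10·(≡1) mod 5; (2|5)=-1, (1|5)=+1; (−1)^{-16·-10·2}·(-1)^-10·(+1)^-16 = +1.
v=13: a=13^1·(≡9), b=13^1·(≡10) mod 13; (9|13)=+1, (10|13)=+1; (−1)^{1·1·6}·(+1)^1·(+1)^1 = +1.
v=29: a=29^4·(≡26), b=29^3·(≡2) mod 29; (26|29)=-1, (2|29)=-1; (−1)^{4·3·14}·(-1)^3·(-1)^4 = -1.
v=19: a=19^3·(≡2), b=19^2·(≡6) mod 19; (2|19)=-1, (6|19)=+1; (−1)^{3·2·9}·(-1)^2·(+1)^3 = +1.
v=3: a=3^3·(≡2), b=3^0·(≡1) mod 3; (2|3)=-1, (1|3)=+1; (−1)^{3·0·1}·(-1)^0·(+1)^3 = +1.
v=23: a=23^3·(≡14), b=23^2·(≡6) mod 23; (14|23)=-1, (6|23)=+1; (−1)^{3·2·11}·(-1)^2·(+1)^3 = +1.
|Ram(-187473, 29029)| = 2, even; anisotropic at {11, 29}.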